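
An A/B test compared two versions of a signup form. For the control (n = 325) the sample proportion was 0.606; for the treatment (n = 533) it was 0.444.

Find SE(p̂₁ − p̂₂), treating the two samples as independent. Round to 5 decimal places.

0.03461

The two standard errors are √(0.6060×0.3940/325) = 0.02710 and √(0.4440×0.5560/533) = 0.02152.
Because the samples are independent, SE_diff = √(0.02710² + 0.02152²) = 0.03461.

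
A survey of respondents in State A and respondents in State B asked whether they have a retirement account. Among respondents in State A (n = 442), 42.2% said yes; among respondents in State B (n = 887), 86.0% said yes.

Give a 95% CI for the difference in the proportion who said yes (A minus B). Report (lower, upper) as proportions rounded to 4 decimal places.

(-0.4894, -0.3866)

Each SE is √(p̂(1−p̂)/n): √(0.4220·0.5780/442) = 0.02349 and √(0.8600·0.1400/887) = 0.01165.
SE(p̂₁ − p̂₂) = √(SE₁² + SE₂²) = √(0.0005517801 + 0.0001357225) = 0.02622, since the two samples are independent.
At 95% confidence z* = 1.960; margin = 1.960 × 0.02622 = 0.05139.
The difference is 0.4220 − 0.8600 = -0.4380, so the interval is -0.4380 ± 0.05139 = (-0.4894, -0.3866).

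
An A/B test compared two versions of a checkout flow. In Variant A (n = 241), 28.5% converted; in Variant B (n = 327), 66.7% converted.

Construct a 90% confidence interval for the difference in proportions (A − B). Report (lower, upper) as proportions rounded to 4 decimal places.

(-0.4462, -0.3178)

The two standard errors are √(0.2850×0.7150/241) = 0.02908 and √(0.6670×0.3330/327) = 0.02606.
Because the samples are independent, SE_diff = √(0.02908² + 0.02606²) = 0.03905.
Using z* = 1.645 for 90%, ME = 1.645 × 0.03905 = 0.06424.
p̂₁ − p̂₂ = -0.3820; interval -0.3820 ± 0.06424 gives (-0.4462, -0.3178).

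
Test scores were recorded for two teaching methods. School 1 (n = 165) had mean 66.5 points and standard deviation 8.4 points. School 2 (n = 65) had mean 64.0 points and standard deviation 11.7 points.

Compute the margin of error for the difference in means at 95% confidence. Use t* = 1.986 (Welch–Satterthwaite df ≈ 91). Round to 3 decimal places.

SE₁ = s₁/√n₁ = 8.4/√165 = 0.6539; SE₂ = 11.7/√65 = 1.4512.
Independent samples, unequal variances: SE_diff = √(SE₁² + SE₂²) = √(0.42758521 + 2.10598144) = 1.5917.
t* = 1.986, so margin of error = 1.986 × 1.5917 = 3.1611.

3.161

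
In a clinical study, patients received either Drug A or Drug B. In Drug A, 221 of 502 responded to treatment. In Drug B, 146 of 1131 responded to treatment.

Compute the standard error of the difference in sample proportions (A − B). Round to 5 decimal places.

First, p̂₁ = 221/502 = 0.4402; p̂₂ = 146/1131 = 0.1291.
The two standard errors are √(0.4402×0.5598/502) = 0.02216 and √(0.1291×0.8709/1131) = 0.00997.
Because the samples are independent, SE_diff = √(0.02216² + 0.00997²) = 0.02430.

0.02430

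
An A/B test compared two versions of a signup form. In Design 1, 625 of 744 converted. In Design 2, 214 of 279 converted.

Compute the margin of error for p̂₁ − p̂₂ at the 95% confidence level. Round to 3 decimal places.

Sample proportions: 625/744 = 0.8401, 214/279 = 0.7670.
Each SE is √(p̂(1−p̂)/n): √(0.8401·0.1599/744) = 0.01344 and √(0.7670·0.2330/279) = 0.02531.
SE(p̂₁ − p̂₂) = √(SE₁² + SE₂²) = √(0.0001806336 + 0.0006405961) = 0.02866, since the two samples are independent.
At 95% confidence z* = 1.960; margin = 1.960 × 0.02866 = 0.05617.

0.056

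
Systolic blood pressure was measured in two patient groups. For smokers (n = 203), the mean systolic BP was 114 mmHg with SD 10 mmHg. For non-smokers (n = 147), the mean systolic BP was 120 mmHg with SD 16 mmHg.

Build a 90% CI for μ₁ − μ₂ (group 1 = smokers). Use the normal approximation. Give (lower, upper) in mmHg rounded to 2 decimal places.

Per-group SEs: s₁/√n₁ = 10/√203 = 0.7019, s₂/√n₂ = 16/√147 = 1.3197.
Unpooled SE of the difference: √(0.49266361 + 1.74160809) = 1.4947.
Margin of error = z* · SE = 1.645 × 1.4947 = 2.4588.
x̄₁ − x̄₂ = 114 − 120 = -6.0000.
CI: -6.0000 ± 2.4588 = (-8.46, -3.54).

(-8.46, -3.54)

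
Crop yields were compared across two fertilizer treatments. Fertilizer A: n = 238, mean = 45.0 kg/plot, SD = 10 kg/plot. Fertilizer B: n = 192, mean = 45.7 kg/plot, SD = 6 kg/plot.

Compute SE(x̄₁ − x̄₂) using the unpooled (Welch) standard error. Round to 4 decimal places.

SE₁ = s₁/√n₁ = 10/√238 = 0.6482; SE₂ = 6/√192 = 0.4330.
Independent samples, unequal variances: SE_diff = √(SE₁² + SE₂²) = √(0.42016324 + 0.187489) = 0.7795.

0.7795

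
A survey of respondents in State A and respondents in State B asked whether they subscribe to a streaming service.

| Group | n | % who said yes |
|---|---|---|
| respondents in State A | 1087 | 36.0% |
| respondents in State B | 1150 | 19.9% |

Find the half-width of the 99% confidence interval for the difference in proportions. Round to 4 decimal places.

0.0482

SE₁ = √(p̂₁(1−p̂₁)/n₁) = √(0.3600·0.6400/1087) = 0.01456; SE₂ = √(0.1990·0.8010/1150) = 0.01177.
Independent samples: SE of the difference = √(SE₁² + SE₂²) = √(0.0002119936 + 0.0001385329) = 0.01872.
z* for 99% confidence is 2.576, so the margin of error is 2.576 × 0.01872 = 0.04822.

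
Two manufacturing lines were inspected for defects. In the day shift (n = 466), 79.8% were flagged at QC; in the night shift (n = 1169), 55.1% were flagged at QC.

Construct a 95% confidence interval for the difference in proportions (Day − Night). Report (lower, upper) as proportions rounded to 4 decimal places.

(0.2007, 0.2933)

Each SE is √(p̂(1−p̂)/n): √(0.7980·0.2020/466) = 0.01860 and √(0.5510·0.4490/1169) = 0.01455.
SE(p̂₁ − p̂₂) = √(SE₁² + SE₂²) = √(0.00034596 + 0.0002117025) = 0.02361, since the two samples are independent.
At 95% confidence z* = 1.960; margin = 1.960 × 0.02361 = 0.04628.
The difference is 0.7980 − 0.5510 = 0.2470, so the interval is 0.2470 ± 0.04628 = (0.2007, 0.2933).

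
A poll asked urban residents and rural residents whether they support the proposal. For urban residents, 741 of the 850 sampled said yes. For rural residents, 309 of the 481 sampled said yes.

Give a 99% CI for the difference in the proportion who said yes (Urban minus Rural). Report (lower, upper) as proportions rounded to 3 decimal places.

(0.166, 0.293)

First, p̂₁ = 741/850 = 0.8718; p̂₂ = 309/481 = 0.6424.
The two standard errors are √(0.8718×0.1282/850) = 0.01147 and √(0.6424×0.3576/481) = 0.02185.
Because the samples are independent, SE_diff = √(0.01147² + 0.02185²) = 0.02468.
Using z* = 2.576 for 99%, ME = 2.576 × 0.02468 = 0.06358.
p̂₁ − p̂₂ = 0.2294; interval 0.2294 ± 0.06358 gives (0.166, 0.293).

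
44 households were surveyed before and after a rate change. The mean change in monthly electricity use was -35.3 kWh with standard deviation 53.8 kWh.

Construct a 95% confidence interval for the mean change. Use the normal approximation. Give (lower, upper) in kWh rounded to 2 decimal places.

(-51.20, -19.40)

This is a matched-pairs design, so SE = s_d/√n = 53.8/√44 = 8.1107.
Margin = 1.960 × 8.1107 = 15.8970; the interval is -35.3 ± 15.8970 = (-51.20, -19.40).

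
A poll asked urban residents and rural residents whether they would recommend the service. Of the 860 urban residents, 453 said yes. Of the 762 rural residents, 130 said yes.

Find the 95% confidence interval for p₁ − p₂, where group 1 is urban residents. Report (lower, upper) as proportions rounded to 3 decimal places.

(0.313, 0.399)

p̂₁ = 453/860 = 0.5267 and p̂₂ = 130/762 = 0.1706.
SE₁ = √(p̂₁(1−p̂₁)/n₁) = √(0.5267·0.4733/860) = 0.01703; SE₂ = √(0.1706·0.8294/762) = 0.01363.
Independent samples: SE of the difference = √(SE₁² + SE₂²) = √(0.0002900209 + 0.0001857769) = 0.02181.
z* for 95% confidence is 1.960, so the margin of error is 1.960 × 0.02181 = 0.04275.
Point estimate p̂₁ − p̂₂ = 0.5267 − 0.1706 = 0.3561.
0.3561 ± 0.04275 → (0.313, 0.399).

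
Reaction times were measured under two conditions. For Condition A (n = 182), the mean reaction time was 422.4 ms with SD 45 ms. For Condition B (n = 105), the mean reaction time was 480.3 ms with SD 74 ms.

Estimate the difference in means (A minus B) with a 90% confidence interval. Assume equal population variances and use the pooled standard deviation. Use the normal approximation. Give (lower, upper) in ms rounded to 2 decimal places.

(-69.45, -46.35)

s_p = √[((n₁−1)s₁² + (n₂−1)s₂²)/(n₁+n₂−2)] = √[(181·45² + 104·74²)/285] = 57.3089.
SE = 57.3089·√(1/182 + 1/105) = 7.0232.
With z* = 1.645, margin = 1.645 × 7.0232 = 11.5532.
x̄₁ − x̄₂ = 422.4 − 480.3 = -57.9000; interval -57.9000 ± 11.5532 = (-69.45, -46.35).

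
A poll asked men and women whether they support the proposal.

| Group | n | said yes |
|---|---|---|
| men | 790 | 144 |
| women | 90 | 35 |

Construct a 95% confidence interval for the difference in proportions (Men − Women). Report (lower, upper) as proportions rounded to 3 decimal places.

(-0.311, -0.102)

First, p̂₁ = 144/790 = 0.1823; p̂₂ = 35/90 = 0.3889.
The two standard errors are √(0.1823×0.8177/790) = 0.01374 and √(0.3889×0.6111/90) = 0.05139.
Because the samples are independent, SE_diff = √(0.01374² + 0.05139²) = 0.05320.
Using z* = 1.960 for 95%, ME = 1.960 × 0.05320 = 0.10427.
p̂₁ − p̂₂ = -0.2066; interval -0.2066 ± 0.10427 gives (-0.311, -0.102).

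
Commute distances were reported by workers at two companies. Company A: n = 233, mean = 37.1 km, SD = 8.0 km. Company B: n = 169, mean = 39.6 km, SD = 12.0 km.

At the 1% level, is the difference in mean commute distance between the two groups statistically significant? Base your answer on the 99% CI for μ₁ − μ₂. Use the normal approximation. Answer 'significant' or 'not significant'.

not significant

SE₁ = s₁/√n₁ = 8.0/√233 = 0.5241; SE₂ = 12.0/√169 = 0.9231.
Independent samples, unequal variances: SE_diff = √(SE₁² + SE₂²) = √(0.27468081 + 0.85211361) = 1.0615.
z* = 2.576, so margin of error = 2.576 × 1.0615 = 2.7344.
Difference in means = 37.1 − 39.6 = -2.5000.
-2.5000 ± 2.7344 → (-5.2344, 0.2344).
The interval (-5.2344, 0.2344) contains 0, so the difference is not significant.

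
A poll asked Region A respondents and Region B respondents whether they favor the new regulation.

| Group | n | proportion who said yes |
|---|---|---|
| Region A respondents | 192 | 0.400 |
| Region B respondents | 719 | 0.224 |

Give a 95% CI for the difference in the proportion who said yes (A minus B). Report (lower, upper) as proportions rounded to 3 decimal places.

Each SE is √(p̂(1−p̂)/n): √(0.4000·0.6000/192) = 0.03536 and √(0.2240·0.7760/719) = 0.01555.
SE(p̂₁ − p̂₂) = √(SE₁² + SE₂²) = √(0.0012503296 + 0.0002418025) = 0.03863, since the two samples are independent.
At 95% confidence z* = 1.960; margin = 1.960 × 0.03863 = 0.07571.
The difference is 0.4000 − 0.2240 = 0.1760, so the interval is 0.1760 ± 0.07571 = (0.100, 0.252).

(0.100, 0.252)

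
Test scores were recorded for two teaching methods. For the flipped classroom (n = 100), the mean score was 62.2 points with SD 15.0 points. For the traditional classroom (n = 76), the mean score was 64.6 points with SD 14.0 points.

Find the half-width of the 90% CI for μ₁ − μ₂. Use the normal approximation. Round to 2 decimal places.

3.61

Standard errors of each mean: 15.0/√100 = 1.5000 and 14.0/√76 = 1.6059.
SE(x̄₁ − x̄₂) = √(1.5000² + 1.6059²) = 2.1975 for independent samples with unequal variances.
With z* = 1.645, the margin is 1.645 × 2.1975 = 3.6149.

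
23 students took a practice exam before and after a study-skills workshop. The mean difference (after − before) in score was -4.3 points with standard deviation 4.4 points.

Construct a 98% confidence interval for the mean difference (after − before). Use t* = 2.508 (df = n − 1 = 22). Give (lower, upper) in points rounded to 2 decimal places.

(-6.60, -2.00)

Paired design: SE = s_d/√n = 4.4/√23 = 0.9175.
t* = 2.508; margin of error = 2.508 × 0.9175 = 2.3011.
-4.3 ± 2.3011 → (-6.60, -2.00).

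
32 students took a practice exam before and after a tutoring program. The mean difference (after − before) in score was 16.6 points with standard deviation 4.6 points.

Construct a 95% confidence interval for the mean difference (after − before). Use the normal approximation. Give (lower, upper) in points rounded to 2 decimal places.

(15.01, 18.19)

Paired design: SE = s_d/√n = 4.6/√32 = 0.8132.
z* = 1.960; margin of error = 1.960 × 0.8132 = 1.5939.
16.6 ± 1.5939 → (15.01, 18.19).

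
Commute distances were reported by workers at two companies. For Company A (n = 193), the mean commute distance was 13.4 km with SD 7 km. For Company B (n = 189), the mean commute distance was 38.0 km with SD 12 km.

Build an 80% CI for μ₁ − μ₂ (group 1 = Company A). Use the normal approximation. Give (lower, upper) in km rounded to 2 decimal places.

Per-group SEs: s₁/√n₁ = 7/√193 = 0.5039, s₂/√n₂ = 12/√189 = 0.8729.
Unpooled SE of the difference: √(0.25391521 + 0.76195441) = 1.0079.
Margin of error = z* · SE = 1.282 × 1.0079 = 1.2921.
x̄₁ − x̄₂ = 13.4 − 38.0 = -24.6000.
CI: -24.6000 ± 1.2921 = (-25.89, -23.31).

(-25.89, -23.31)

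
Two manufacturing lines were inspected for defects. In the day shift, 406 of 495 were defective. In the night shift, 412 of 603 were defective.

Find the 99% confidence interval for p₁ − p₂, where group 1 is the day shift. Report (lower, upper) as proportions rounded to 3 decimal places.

First, p̂₁ = 406/495 = 0.8202; p̂₂ = 412/603 = 0.6833.
The two standard errors are √(0.8202×0.1798/495) = 0.01726 and √(0.6833×0.3167/603) = 0.01894.
Because the samples are independent, SE_diff = √(0.01726² + 0.01894²) = 0.02562.
Using z* = 2.576 for 99%, ME = 2.576 × 0.02562 = 0.06600.
p̂₁ − p̂₂ = 0.1369; interval 0.1369 ± 0.06600 gives (0.071, 0.203).

(0.071, 0.203)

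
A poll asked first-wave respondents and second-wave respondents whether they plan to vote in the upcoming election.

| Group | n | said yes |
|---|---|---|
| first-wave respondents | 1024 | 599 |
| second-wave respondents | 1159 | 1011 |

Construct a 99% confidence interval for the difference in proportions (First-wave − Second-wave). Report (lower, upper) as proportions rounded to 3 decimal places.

p̂₁ = 599/1024 = 0.5850 and p̂₂ = 1011/1159 = 0.8723.
SE₁ = √(p̂₁(1−p̂₁)/n₁) = √(0.5850·0.4150/1024) = 0.01540; SE₂ = √(0.8723·0.1277/1159) = 0.00980.
Independent samples: SE of the difference = √(SE₁² + SE₂²) = √(0.00023716 + 0.00009604) = 0.01825.
z* for 99% confidence is 2.576, so the margin of error is 2.576 × 0.01825 = 0.04701.
Point estimate p̂₁ − p̂₂ = 0.5850 − 0.8723 = -0.2873.
-0.2873 ± 0.04701 → (-0.334, -0.240).

(-0.334, -0.240)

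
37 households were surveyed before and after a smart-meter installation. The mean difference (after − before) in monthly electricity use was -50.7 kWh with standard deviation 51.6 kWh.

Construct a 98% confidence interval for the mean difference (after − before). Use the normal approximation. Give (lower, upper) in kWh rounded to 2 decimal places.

Paired design: SE = s_d/√n = 51.6/√37 = 8.4830.
z* = 2.326; margin of error = 2.326 × 8.4830 = 19.7315.
-50.7 ± 19.7315 → (-70.43, -30.97).

(-70.43, -30.97)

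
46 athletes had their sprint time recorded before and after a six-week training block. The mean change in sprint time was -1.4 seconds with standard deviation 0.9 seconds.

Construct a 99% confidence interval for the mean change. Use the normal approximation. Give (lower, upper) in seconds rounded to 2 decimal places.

Paired design: SE = s_d/√n = 0.9/√46 = 0.1327.
z* = 2.576; margin of error = 2.576 × 0.1327 = 0.3418.
-1.4 ± 0.3418 → (-1.74, -1.06).

(-1.74, -1.06)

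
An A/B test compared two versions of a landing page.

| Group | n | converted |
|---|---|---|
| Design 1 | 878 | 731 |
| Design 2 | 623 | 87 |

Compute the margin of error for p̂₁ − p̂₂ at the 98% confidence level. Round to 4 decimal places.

0.0436

First, p̂₁ = 731/878 = 0.8326; p̂₂ = 87/623 = 0.1396.
The two standard errors are √(0.8326×0.1674/878) = 0.01260 and √(0.1396×0.8604/623) = 0.01389.
Because the samples are independent, SE_diff = √(0.01260² + 0.01389²) = 0.01875.
Using z* = 2.326 for 98%, ME = 2.326 × 0.01875 = 0.04361.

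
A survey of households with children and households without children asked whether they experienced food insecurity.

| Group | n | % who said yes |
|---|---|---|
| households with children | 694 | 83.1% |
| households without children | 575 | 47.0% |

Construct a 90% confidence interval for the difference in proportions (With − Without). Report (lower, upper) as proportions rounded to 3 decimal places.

Each SE is √(p̂(1−p̂)/n): √(0.8310·0.1690/694) = 0.01423 and √(0.4700·0.5300/575) = 0.02081.
SE(p̂₁ − p̂₂) = √(SE₁² + SE₂²) = √(0.0002024929 + 0.0004330561) = 0.02521, since the two samples are independent.
At 90% confidence z* = 1.645; margin = 1.645 × 0.02521 = 0.04147.
The difference is 0.8310 − 0.4700 = 0.3610, so the interval is 0.3610 ± 0.04147 = (0.320, 0.402).

(0.320, 0.402)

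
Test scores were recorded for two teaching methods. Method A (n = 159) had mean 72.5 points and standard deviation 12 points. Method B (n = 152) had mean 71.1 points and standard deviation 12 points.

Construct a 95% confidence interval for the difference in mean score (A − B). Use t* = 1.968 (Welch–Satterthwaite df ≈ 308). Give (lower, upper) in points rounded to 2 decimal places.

Per-group SEs: s₁/√n₁ = 12/√159 = 0.9517, s₂/√n₂ = 12/√152 = 0.9733.
Unpooled SE of the difference: √(0.90573289 + 0.94731289) = 1.3613.
Margin of error = t* · SE = 1.968 × 1.3613 = 2.6790.
x̄₁ − x̄₂ = 72.5 − 71.1 = 1.4000.
CI: 1.4000 ± 2.6790 = (-1.28, 4.08).

(-1.28, 4.08)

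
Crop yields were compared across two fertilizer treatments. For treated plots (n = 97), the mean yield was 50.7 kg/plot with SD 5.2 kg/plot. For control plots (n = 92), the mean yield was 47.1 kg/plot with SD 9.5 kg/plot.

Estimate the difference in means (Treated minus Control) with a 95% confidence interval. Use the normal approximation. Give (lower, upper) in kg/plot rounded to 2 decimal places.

SE₁ = s₁/√n₁ = 5.2/√97 = 0.5280; SE₂ = 9.5/√92 = 0.9904.
Independent samples, unequal variances: SE_diff = √(SE₁² + SE₂²) = √(0.278784 + 0.98089216) = 1.1224.
z* = 1.960, so margin of error = 1.960 × 1.1224 = 2.1999.
Difference in means = 50.7 − 47.1 = 3.6000.
3.6000 ± 2.1999 → (1.40, 5.80).

(1.40, 5.80)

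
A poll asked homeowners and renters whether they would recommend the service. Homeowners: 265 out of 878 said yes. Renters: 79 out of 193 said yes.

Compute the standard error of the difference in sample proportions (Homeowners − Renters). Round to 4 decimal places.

First, p̂₁ = 265/878 = 0.3018; p̂₂ = 79/193 = 0.4093.
The two standard errors are √(0.3018×0.6982/878) = 0.01549 and √(0.4093×0.5907/193) = 0.03539.
Because the samples are independent, SE_diff = √(0.01549² + 0.03539²) = 0.03863.

0.0386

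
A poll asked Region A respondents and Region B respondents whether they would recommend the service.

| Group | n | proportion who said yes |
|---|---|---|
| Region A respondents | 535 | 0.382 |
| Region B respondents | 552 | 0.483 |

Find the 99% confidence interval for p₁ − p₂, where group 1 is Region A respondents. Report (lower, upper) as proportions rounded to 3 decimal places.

Each SE is √(p̂(1−p̂)/n): √(0.3820·0.6180/535) = 0.02101 and √(0.4830·0.5170/552) = 0.02127.
SE(p̂₁ − p̂₂) = √(SE₁² + SE₂²) = √(0.0004414201 + 0.0004524129) = 0.02990, since the two samples are independent.
At 99% confidence z* = 2.576; margin = 2.576 × 0.02990 = 0.07702.
The difference is 0.3820 − 0.4830 = -0.1010, so the interval is -0.1010 ± 0.07702 = (-0.178, -0.024).

(-0.178, -0.024)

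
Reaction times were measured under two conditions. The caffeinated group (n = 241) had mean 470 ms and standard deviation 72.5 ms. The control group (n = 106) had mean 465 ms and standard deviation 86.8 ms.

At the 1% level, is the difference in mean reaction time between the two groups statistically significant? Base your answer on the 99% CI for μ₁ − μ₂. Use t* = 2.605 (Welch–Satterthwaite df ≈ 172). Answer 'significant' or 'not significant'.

Standard errors of each mean: 72.5/√241 = 4.6701 and 86.8/√106 = 8.4308.
SE(x̄₁ − x̄₂) = √(4.6701² + 8.4308²) = 9.6379 for independent samples with unequal variances.
With t* = 2.605, the margin is 2.605 × 9.6379 = 25.1067.
x̄₁ − x̄₂ = 470 − 465 = 5.0000; the interval is 5.0000 ± 25.1067 = (-20.1067, 30.1067).
The interval (-20.1067, 30.1067) contains 0, so the difference is not significant.

not significant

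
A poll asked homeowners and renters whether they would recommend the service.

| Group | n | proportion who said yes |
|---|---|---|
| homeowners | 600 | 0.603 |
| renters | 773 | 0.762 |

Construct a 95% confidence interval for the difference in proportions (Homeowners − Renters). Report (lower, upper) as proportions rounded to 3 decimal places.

SE₁ = √(p̂₁(1−p̂₁)/n₁) = √(0.6030·0.3970/600) = 0.01997; SE₂ = √(0.7620·0.2380/773) = 0.01532.
Independent samples: SE of the difference = √(SE₁² + SE₂²) = √(0.0003988009 + 0.0002347024) = 0.02517.
z* for 95% confidence is 1.960, so the margin of error is 1.960 × 0.02517 = 0.04933.
Point estimate p̂₁ − p̂₂ = 0.6030 − 0.7620 = -0.1590.
-0.1590 ± 0.04933 → (-0.208, -0.110).

(-0.208, -0.110)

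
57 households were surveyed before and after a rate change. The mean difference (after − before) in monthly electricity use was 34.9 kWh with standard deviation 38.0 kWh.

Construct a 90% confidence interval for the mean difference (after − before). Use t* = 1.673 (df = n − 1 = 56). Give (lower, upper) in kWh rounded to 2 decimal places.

This is a matched-pairs design, so SE = s_d/√n = 38.0/√57 = 5.0332.
Margin = 1.673 × 5.0332 = 8.4205; the interval is 34.9 ± 8.4205 = (26.48, 43.32).

(26.48, 43.32)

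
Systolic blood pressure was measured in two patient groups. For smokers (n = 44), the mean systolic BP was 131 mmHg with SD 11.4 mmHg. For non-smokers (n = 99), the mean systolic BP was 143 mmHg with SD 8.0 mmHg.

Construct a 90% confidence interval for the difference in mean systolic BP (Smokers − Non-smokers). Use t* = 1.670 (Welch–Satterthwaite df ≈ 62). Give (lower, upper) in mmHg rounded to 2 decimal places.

SE₁ = s₁/√n₁ = 11.4/√44 = 1.7186; SE₂ = 8.0/√99 = 0.8040.
Independent samples, unequal variances: SE_diff = √(SE₁² + SE₂²) = √(2.95358596 + 0.646416) = 1.8974.
t* = 1.670, so margin of error = 1.670 × 1.8974 = 3.1687.
Difference in means = 131 − 143 = -12.0000.
-12.0000 ± 3.1687 → (-15.17, -8.83).

(-15.17, -8.83)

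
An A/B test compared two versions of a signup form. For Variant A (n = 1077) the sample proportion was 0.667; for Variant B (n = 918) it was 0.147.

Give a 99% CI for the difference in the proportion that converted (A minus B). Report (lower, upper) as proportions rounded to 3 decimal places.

(0.472, 0.568)

The two standard errors are √(0.6670×0.3330/1077) = 0.01436 and √(0.1470×0.8530/918) = 0.01169.
Because the samples are independent, SE_diff = √(0.01436² + 0.01169²) = 0.01852.
Using z* = 2.576 for 99%, ME = 2.576 × 0.01852 = 0.04771.
p̂₁ − p̂₂ = 0.5200; interval 0.5200 ± 0.04771 gives (0.472, 0.568).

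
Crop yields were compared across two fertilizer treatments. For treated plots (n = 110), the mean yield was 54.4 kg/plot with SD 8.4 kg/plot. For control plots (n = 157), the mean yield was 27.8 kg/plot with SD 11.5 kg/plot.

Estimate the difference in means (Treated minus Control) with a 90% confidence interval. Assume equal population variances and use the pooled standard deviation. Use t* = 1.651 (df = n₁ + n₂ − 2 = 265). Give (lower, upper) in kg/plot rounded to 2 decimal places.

Pooled variance s_p² = [109·8.4² + 156·11.5²] / (110+157−2) = 106.8756, so s_p = 10.3381.
SE_diff = s_p·√(1/n₁ + 1/n₂) = 10.3381·√(1/110 + 1/157) = 1.2854.
t* = 1.651; margin = 1.651 × 1.2854 = 2.1222.
Difference = 54.4 − 27.8 = 26.6000.
26.6000 ± 2.1222 → (24.48, 28.72).

(24.48, 28.72)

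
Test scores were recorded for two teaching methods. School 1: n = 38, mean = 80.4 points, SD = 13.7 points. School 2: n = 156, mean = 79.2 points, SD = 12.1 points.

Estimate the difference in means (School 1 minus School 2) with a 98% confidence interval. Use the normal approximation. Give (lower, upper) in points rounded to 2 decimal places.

(-4.44, 6.84)

Standard errors of each mean: 13.7/√38 = 2.2224 and 12.1/√156 = 0.9688.
SE(x̄₁ − x̄₂) = √(2.2224² + 0.9688²) = 2.4244 for independent samples with unequal variances.
With z* = 2.326, the margin is 2.326 × 2.4244 = 5.6392.
x̄₁ − x̄₂ = 80.4 − 79.2 = 1.2000; the interval is 1.2000 ± 5.6392 = (-4.44, 6.84).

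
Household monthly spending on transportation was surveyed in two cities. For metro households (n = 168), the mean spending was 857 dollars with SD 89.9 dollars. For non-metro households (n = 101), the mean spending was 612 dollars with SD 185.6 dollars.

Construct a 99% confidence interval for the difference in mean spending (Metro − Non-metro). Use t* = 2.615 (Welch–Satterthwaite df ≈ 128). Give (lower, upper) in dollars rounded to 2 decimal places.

Standard errors of each mean: 89.9/√168 = 6.9359 and 185.6/√101 = 18.4679.
SE(x̄₁ − x̄₂) = √(6.9359² + 18.4679²) = 19.7274 for independent samples with unequal variances.
With t* = 2.615, the margin is 2.615 × 19.7274 = 51.5872.
x̄₁ − x̄₂ = 857 − 612 = 245.0000; the interval is 245.0000 ± 51.5872 = (193.41, 296.59).

(193.41, 296.59)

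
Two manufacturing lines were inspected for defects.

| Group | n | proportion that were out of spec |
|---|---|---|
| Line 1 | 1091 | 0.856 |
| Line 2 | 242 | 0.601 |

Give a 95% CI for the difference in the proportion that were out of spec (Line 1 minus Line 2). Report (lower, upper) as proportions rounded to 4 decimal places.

(0.1899, 0.3201)

The two standard errors are √(0.8560×0.1440/1091) = 0.01063 and √(0.6010×0.3990/242) = 0.03148.
Because the samples are independent, SE_diff = √(0.01063² + 0.03148²) = 0.03323.
Using z* = 1.960 for 95%, ME = 1.960 × 0.03323 = 0.06513.
p̂₁ − p̂₂ = 0.2550; interval 0.2550 ± 0.06513 gives (0.1899, 0.3201).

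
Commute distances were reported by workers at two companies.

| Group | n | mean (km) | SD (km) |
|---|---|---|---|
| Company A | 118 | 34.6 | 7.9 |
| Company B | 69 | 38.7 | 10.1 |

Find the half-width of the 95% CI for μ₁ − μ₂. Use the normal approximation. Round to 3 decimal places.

SE₁ = s₁/√n₁ = 7.9/√118 = 0.7273; SE₂ = 10.1/√69 = 1.2159.
Independent samples, unequal variances: SE_diff = √(SE₁² + SE₂²) = √(0.52896529 + 1.47841281) = 1.4168.
z* = 1.960, so margin of error = 1.960 × 1.4168 = 2.7769.

2.777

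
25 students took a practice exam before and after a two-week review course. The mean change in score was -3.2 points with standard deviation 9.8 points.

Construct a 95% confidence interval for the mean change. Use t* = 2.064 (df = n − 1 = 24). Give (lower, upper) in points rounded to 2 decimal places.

Paired design: SE = s_d/√n = 9.8/√25 = 1.9600.
t* = 2.064; margin of error = 2.064 × 1.9600 = 4.0454.
-3.2 ± 4.0454 → (-7.25, 0.85).

(-7.25, 0.85)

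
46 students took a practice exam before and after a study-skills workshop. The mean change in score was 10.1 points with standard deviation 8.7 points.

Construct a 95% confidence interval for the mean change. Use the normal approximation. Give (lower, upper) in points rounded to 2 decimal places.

(7.59, 12.61)

Paired design: SE = s_d/√n = 8.7/√46 = 1.2827.
z* = 1.960; margin of error = 1.960 × 1.2827 = 2.5141.
10.1 ± 2.5141 → (7.59, 12.61).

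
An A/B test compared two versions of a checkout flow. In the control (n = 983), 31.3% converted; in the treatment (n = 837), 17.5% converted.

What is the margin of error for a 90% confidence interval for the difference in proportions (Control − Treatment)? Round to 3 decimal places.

The two standard errors are √(0.3130×0.6870/983) = 0.01479 and √(0.1750×0.8250/837) = 0.01313.
Because the samples are independent, SE_diff = √(0.01479² + 0.01313²) = 0.01978.
Using z* = 1.645 for 90%, ME = 1.645 × 0.01978 = 0.03254.

0.033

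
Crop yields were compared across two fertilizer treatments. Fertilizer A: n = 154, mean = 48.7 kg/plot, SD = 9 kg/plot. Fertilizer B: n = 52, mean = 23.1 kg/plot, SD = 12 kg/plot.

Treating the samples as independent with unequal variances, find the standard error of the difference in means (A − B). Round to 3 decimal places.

1.815

Standard errors of each mean: 9/√154 = 0.7252 and 12/√52 = 1.6641.
SE(x̄₁ − x̄₂) = √(0.7252² + 1.6641²) = 1.8153 for independent samples with unequal variances.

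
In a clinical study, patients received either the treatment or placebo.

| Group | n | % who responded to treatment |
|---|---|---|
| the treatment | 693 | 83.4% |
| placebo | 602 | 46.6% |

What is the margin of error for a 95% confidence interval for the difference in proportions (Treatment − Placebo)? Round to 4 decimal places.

0.0485

SE₁ = √(p̂₁(1−p̂₁)/n₁) = √(0.8340·0.1660/693) = 0.01413; SE₂ = √(0.4660·0.5340/602) = 0.02033.
Independent samples: SE of the difference = √(SE₁² + SE₂²) = √(0.0001996569 + 0.0004133089) = 0.02476.
z* for 95% confidence is 1.960, so the margin of error is 1.960 × 0.02476 = 0.04853.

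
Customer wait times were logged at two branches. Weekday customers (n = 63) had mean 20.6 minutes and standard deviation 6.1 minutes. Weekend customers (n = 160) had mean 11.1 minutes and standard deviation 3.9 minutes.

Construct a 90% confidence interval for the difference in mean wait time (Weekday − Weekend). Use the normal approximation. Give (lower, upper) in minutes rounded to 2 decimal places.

(8.14, 10.86)

Per-group SEs: s₁/√n₁ = 6.1/√63 = 0.7685, s₂/√n₂ = 3.9/√160 = 0.3083.
Unpooled SE of the difference: √(0.59059225 + 0.09504889) = 0.8280.
Margin of error = z* · SE = 1.645 × 0.8280 = 1.3621.
x̄₁ − x̄₂ = 20.6 − 11.1 = 9.5000.
CI: 9.5000 ± 1.3621 = (8.14, 10.86).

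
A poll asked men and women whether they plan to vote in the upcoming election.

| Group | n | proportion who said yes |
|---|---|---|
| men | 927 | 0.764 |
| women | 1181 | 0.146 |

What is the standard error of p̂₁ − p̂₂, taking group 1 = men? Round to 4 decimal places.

0.0173

Each SE is √(p̂(1−p̂)/n): √(0.7640·0.2360/927) = 0.01395 and √(0.1460·0.8540/1181) = 0.01027.
SE(p̂₁ − p̂₂) = √(SE₁² + SE₂²) = √(0.0001946025 + 0.0001054729) = 0.01732, since the two samples are independent.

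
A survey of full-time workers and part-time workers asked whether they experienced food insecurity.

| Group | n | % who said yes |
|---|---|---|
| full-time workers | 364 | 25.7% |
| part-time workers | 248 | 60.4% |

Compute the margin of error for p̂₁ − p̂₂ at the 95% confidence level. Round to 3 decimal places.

The two standard errors are √(0.2570×0.7430/364) = 0.02290 and √(0.6040×0.3960/248) = 0.03106.
Because the samples are independent, SE_diff = √(0.02290² + 0.03106²) = 0.03859.
Using z* = 1.960 for 95%, ME = 1.960 × 0.03859 = 0.07564.

0.076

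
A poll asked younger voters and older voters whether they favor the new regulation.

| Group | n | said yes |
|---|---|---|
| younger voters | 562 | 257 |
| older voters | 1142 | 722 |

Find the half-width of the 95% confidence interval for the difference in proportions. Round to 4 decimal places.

0.0498

Sample proportions: 257/562 = 0.4573, 722/1142 = 0.6322.
Each SE is √(p̂(1−p̂)/n): √(0.4573·0.5427/562) = 0.02101 and √(0.6322·0.3678/1142) = 0.01427.
SE(p̂₁ − p̂₂) = √(SE₁² + SE₂²) = √(0.0004414201 + 0.0002036329) = 0.02540, since the two samples are independent.
At 95% confidence z* = 1.960; margin = 1.960 × 0.02540 = 0.04978.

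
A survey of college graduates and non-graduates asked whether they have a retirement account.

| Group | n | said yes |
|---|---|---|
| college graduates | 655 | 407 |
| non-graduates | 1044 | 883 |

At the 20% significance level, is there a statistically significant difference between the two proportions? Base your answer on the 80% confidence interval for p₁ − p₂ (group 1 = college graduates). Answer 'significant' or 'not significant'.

p̂₁ = 407/655 = 0.6214 and p̂₂ = 883/1044 = 0.8458.
SE₁ = √(p̂₁(1−p̂₁)/n₁) = √(0.6214·0.3786/655) = 0.01895; SE₂ = √(0.8458·0.1542/1044) = 0.01118.
Independent samples: SE of the difference = √(SE₁² + SE₂²) = √(0.0003591025 + 0.0001249924) = 0.02200.
z* for 80% confidence is 1.282, so the margin of error is 1.282 × 0.02200 = 0.02820.
Point estimate p̂₁ − p̂₂ = 0.6214 − 0.8458 = -0.2244.
-0.2244 ± 0.02820 → (-0.25260, -0.19620).
The interval (-0.25260, -0.19620) does not contain 0, so the difference is significant.

significant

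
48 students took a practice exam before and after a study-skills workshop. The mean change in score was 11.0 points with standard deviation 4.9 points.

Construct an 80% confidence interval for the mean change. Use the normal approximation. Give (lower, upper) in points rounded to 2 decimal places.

(10.09, 11.91)

Paired design: SE = s_d/√n = 4.9/√48 = 0.7073.
z* = 1.282; margin of error = 1.282 × 0.7073 = 0.9068.
11.0 ± 0.9068 → (10.09, 11.91).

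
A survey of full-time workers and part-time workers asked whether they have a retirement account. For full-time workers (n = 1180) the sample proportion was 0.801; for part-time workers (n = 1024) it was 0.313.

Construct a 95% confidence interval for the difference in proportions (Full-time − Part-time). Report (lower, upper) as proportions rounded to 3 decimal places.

Each SE is √(p̂(1−p̂)/n): √(0.8010·0.1990/1180) = 0.01162 and √(0.3130·0.6870/1024) = 0.01449.
SE(p̂₁ − p̂₂) = √(SE₁² + SE₂²) = √(0.0001350244 + 0.0002099601) = 0.01857, since the two samples are independent.
At 95% confidence z* = 1.960; margin = 1.960 × 0.01857 = 0.03640.
The difference is 0.8010 − 0.3130 = 0.4880, so the interval is 0.4880 ± 0.03640 = (0.452, 0.524).

(0.452, 0.524)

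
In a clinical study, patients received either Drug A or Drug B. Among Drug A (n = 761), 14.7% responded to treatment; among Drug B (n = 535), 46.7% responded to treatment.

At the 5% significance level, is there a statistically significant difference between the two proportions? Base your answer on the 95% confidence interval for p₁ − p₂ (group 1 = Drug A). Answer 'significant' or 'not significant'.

significant

The two standard errors are √(0.1470×0.8530/761) = 0.01284 and √(0.4670×0.5330/535) = 0.02157.
Because the samples are independent, SE_diff = √(0.01284² + 0.02157²) = 0.02510.
Using z* = 1.960 for 95%, ME = 1.960 × 0.02510 = 0.04920.
p̂₁ − p̂₂ = -0.3200; interval -0.3200 ± 0.04920 gives (-0.36920, -0.27080).
The interval (-0.36920, -0.27080) does not contain 0, so the difference is significant.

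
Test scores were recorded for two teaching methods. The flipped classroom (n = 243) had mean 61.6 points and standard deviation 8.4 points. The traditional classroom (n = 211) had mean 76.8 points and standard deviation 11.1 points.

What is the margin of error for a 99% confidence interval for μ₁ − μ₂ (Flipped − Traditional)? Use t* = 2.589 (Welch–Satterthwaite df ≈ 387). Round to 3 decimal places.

Per-group SEs: s₁/√n₁ = 8.4/√243 = 0.5389, s₂/√n₂ = 11.1/√211 = 0.7642.
Unpooled SE of the difference: √(0.29041321 + 0.58400164) = 0.9351.
Margin of error = t* · SE = 2.589 × 0.9351 = 2.4210.

2.421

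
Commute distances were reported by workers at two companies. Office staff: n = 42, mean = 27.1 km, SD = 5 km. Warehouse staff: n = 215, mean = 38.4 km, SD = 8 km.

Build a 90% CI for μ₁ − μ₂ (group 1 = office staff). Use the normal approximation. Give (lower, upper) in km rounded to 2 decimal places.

SE₁ = s₁/√n₁ = 5/√42 = 0.7715; SE₂ = 8/√215 = 0.5456.
Independent samples, unequal variances: SE_diff = √(SE₁² + SE₂²) = √(0.59521225 + 0.29767936) = 0.9449.
z* = 1.645, so margin of error = 1.645 × 0.9449 = 1.5544.
Difference in means = 27.1 − 38.4 = -11.3000.
-11.3000 ± 1.5544 → (-12.85, -9.75).

(-12.85, -9.75)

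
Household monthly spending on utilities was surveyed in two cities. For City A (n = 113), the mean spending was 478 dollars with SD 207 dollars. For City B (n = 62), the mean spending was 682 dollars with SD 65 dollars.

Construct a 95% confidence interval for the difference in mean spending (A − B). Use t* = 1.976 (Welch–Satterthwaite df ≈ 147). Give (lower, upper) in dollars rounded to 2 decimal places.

(-245.79, -162.21)

SE₁ = s₁/√n₁ = 207/√113 = 19.4729; SE₂ = 65/√62 = 8.2550.
Independent samples, unequal variances: SE_diff = √(SE₁² + SE₂²) = √(379.19383441 + 68.145025) = 21.1504.
t* = 1.976, so margin of error = 1.976 × 21.1504 = 41.7932.
Difference in means = 478 − 682 = -204.0000.
-204.0000 ± 41.7932 → (-245.79, -162.21).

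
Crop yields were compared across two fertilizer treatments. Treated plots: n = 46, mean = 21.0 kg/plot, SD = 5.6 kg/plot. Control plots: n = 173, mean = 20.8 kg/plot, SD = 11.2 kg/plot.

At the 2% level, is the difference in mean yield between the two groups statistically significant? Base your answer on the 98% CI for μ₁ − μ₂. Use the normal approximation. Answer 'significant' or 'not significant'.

Standard errors of each mean: 5.6/√46 = 0.8257 and 11.2/√173 = 0.8515.
SE(x̄₁ − x̄₂) = √(0.8257² + 0.8515²) = 1.1861 for independent samples with unequal variances.
With z* = 2.326, the margin is 2.326 × 1.1861 = 2.7589.
x̄₁ − x̄₂ = 21.0 − 20.8 = 0.2000; the interval is 0.2000 ± 2.7589 = (-2.5589, 2.9589).
The interval (-2.5589, 2.9589) contains 0, so the difference is not significant.

not significant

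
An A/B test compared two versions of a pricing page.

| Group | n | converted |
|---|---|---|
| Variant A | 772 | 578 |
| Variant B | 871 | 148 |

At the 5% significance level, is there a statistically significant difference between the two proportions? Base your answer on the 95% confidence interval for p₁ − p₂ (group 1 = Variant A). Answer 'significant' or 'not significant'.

p̂₁ = 578/772 = 0.7487 and p̂₂ = 148/871 = 0.1699.
SE₁ = √(p̂₁(1−p̂₁)/n₁) = √(0.7487·0.2513/772) = 0.01561; SE₂ = √(0.1699·0.8301/871) = 0.01272.
Independent samples: SE of the difference = √(SE₁² + SE₂²) = √(0.0002436721 + 0.0001617984) = 0.02014.
z* for 95% confidence is 1.960, so the margin of error is 1.960 × 0.02014 = 0.03947.
Point estimate p̂₁ − p̂₂ = 0.7487 − 0.1699 = 0.5788.
0.5788 ± 0.03947 → (0.53933, 0.61827).
The interval (0.53933, 0.61827) does not contain 0, so the difference is significant.

significant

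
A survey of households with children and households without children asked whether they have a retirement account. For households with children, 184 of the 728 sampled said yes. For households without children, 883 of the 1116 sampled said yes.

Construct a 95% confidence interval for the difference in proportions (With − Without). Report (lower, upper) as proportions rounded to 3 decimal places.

First, p̂₁ = 184/728 = 0.2527; p̂₂ = 883/1116 = 0.7912.
The two standard errors are √(0.2527×0.7473/728) = 0.01611 and √(0.7912×0.2088/1116) = 0.01217.
Because the samples are independent, SE_diff = √(0.01611² + 0.01217²) = 0.02019.
Using z* = 1.960 for 95%, ME = 1.960 × 0.02019 = 0.03957.
p̂₁ − p̂₂ = -0.5385; interval -0.5385 ± 0.03957 gives (-0.578, -0.499).

(-0.578, -0.499)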